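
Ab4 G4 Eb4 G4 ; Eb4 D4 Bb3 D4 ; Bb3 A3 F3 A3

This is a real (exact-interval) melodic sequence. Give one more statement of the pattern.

F3 E3 C3 E3

Unit = 4 notes; the statements start on Ab4, Eb4, Bb3, moving down a 4th each time.
Statement 4 starts on F3 and keeps the same exact contour: F3 E3 C3 E3.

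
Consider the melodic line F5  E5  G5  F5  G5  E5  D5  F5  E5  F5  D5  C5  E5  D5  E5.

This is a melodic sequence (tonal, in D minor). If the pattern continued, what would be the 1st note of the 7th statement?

G4

With 5-note cells, note 1 of each statement runs F5, E5, D5.
Extending down a 2nd: C5 → Bb4 → A4 → G4.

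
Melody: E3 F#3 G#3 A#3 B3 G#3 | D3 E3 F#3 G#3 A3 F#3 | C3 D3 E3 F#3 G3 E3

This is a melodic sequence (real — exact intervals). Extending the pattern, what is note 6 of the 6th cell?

Grouping in 6s, the 6th note of each cell is G#3, F#3, E3.
Extending down a 2nd: D3 → C3 → Bb2.

Bb2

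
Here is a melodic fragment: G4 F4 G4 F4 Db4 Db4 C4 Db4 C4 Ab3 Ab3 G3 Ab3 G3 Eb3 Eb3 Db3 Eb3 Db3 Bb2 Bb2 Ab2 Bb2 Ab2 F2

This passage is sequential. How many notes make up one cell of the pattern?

5

Try groups of 5 (5 cells in 25 notes):
G4 F4 G4 F4 Db4 | Db4 C4 Db4 C4 Ab3 | Ab3 G3 Ab3 G3 Eb3 | Eb3 Db3 Eb3 Db3 Bb2 | Bb2 Ab2 Bb2 Ab2 F2
Every group is a transposition down a 4th of the one before; no shorter unit works.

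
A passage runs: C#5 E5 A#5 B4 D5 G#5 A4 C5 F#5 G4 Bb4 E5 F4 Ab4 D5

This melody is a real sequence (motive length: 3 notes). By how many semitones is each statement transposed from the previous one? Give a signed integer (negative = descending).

-2

The 3-note cells begin on C#5, B4, A4, G4, F4 — each down a 2nd from the last.
Counting half-steps from C#5 to B4: -2.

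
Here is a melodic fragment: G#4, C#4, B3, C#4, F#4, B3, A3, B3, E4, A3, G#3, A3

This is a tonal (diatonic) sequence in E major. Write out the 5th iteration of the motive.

With a 4-note motive the entries are G#4, F#4, E4, each down a 2nd from the previous.
Extending down a 2nd: D#4 → C#4.
Statement 5 starts on C#4 and keeps the same diatonic contour: C#4 F#3 E3 F#3.

C#4 F#3 E3 F#3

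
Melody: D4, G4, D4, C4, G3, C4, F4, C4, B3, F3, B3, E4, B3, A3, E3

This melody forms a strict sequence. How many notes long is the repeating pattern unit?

5

Try groups of 5 (3 cells in 15 notes):
D4 G4 D4 C4 G3 | C4 F4 C4 B3 F3 | B3 E4 B3 A3 E3
That's a consistent down a 2nd shift per cell, and no other grouping gives one.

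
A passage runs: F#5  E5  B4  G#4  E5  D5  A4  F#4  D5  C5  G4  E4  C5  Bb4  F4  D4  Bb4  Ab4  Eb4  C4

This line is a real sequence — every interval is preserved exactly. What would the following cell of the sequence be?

Unit = 4 notes; the statements start on F#5, E5, D5, C5, Bb4, moving down a 2nd each time.
So cell 6 is Ab4 Gb4 Db4 Bb3.

Ab4 Gb4 Db4 Bb3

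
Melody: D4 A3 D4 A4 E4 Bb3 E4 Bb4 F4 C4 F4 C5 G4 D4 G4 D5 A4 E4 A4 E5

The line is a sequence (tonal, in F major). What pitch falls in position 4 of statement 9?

Bb5

Grouping in 4s, the 4th note of each cell is A4, Bb4, C5, D5, E5.
Each moves up a 2nd. Continuing: F5 → G5 → A5 → Bb5.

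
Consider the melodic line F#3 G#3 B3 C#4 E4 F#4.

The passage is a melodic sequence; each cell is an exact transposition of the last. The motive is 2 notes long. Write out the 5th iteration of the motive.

D5 E5

Unit = 2 notes; the statements start on F#3, B3, E4, moving up a 4th each time.
Continuing the starts: A4 → D5.
Statement 5 starts on D5 and keeps the same exact contour: D5 E5.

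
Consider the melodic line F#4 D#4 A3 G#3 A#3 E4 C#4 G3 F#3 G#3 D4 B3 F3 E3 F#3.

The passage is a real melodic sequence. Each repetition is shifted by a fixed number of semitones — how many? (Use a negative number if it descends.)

The 5-note cells begin on F#4, E4, D4 — each down a 2nd from the last.
Counting half-steps from F#4 to E4: -2.

-2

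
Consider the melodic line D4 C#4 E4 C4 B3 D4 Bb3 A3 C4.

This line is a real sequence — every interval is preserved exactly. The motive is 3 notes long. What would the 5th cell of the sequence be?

Unit = 3 notes; the statements start on D4, C4, Bb3, moving down a 2nd each time.
Extending down a 2nd: Ab3 → Gb3.
From Gb3 the exact shape gives Gb3 F3 Ab3.

Gb3 F3 Ab3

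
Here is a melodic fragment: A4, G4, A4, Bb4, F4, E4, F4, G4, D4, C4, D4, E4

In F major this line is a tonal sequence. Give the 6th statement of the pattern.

The 4-note cells begin on A4, F4, D4 — each down a 3rd from the last.
Extending down a 3rd: Bb3 → G3 → E3.
So cell 6 is E3 D3 E3 F3.

E3 D3 E3 F3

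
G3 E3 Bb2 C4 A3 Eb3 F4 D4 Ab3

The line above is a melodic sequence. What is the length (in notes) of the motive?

3

There are 9 notes; a 3-note unit gives 3 cells:
G3 E3 Bb2 | C4 A3 Eb3 | F4 D4 Ab3
Every group is a transposition up a 4th of the one before; no shorter unit works.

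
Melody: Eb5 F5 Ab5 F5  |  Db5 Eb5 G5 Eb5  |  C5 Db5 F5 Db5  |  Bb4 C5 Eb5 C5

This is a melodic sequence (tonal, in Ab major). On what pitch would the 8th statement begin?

Unit = 4 notes; the statements start on Eb5, Db5, C5, Bb4, moving down a 2nd each time.
Continuing: Ab4 → G4 → F4 → Eb4. Statement 8 starts on Eb4.

Eb4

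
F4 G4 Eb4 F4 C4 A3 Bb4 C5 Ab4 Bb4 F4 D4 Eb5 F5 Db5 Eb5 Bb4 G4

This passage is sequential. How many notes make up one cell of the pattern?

Try groups of 6 (3 cells in 18 notes):
F4 G4 Eb4 F4 C4 A3 | Bb4 C5 Ab4 Bb4 F4 D4 | Eb5 F5 Db5 Eb5 Bb4 G4
That's a consistent up a 4th shift per cell, and no other grouping gives one.

6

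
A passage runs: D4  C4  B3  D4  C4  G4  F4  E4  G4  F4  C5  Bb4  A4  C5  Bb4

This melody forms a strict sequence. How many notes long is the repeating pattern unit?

There are 15 notes; a 5-note unit gives 3 cells:
D4 C4 B3 D4 C4 | G4 F4 E4 G4 F4 | C5 Bb4 A4 C5 Bb4
Each cell is the previous one up a 4th — so the unit is 5 notes.

5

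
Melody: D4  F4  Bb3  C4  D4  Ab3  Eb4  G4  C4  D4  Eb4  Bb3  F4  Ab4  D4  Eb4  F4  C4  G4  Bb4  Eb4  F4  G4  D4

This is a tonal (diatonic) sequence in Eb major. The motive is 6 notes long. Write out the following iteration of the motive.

Unit = 6 notes; the statements start on D4, Eb4, F4, G4, moving up a 2nd each time.
From Ab4 the diatonic shape gives Ab4 C5 F4 G4 Ab4 Eb4.

Ab4 C5 F4 G4 Ab4 Eb4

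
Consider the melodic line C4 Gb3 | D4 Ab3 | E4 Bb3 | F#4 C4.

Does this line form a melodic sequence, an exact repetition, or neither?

sequence

Each 2-note cell is the previous one transposed up a 2nd.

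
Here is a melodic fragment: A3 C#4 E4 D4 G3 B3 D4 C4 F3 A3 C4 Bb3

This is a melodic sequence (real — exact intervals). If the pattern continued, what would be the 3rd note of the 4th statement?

Bb3

Grouping in 4s, the 3rd note of each cell is E4, D4, C4.
Each moves down a 2nd; the next is Bb3.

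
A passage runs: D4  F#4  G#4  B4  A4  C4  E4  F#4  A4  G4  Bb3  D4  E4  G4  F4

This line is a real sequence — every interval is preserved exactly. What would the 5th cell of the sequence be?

Taking 5-note groups, the heads are D4, C4, Bb3: the pattern moves down a 2nd.
Extending down a 2nd: Ab3 → Gb3.
From Gb3 the exact shape gives Gb3 Bb3 C4 Eb4 Db4.

Gb3 Bb3 C4 Eb4 Db4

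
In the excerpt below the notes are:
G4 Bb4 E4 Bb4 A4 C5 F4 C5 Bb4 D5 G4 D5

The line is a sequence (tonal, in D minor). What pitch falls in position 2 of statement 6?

The unit is 4 notes. Position-2 pitches of the 3 shown cells: Bb4, C5, D5.
Carrying that up a 2nd forward: E5 → F5 → G5.

G5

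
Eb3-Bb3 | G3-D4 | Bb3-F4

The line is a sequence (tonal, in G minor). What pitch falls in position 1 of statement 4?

Grouping in 2s, the 1st note of each cell is Eb3, G3, Bb3.
From Bb3, up a 3rd gives D4.

D4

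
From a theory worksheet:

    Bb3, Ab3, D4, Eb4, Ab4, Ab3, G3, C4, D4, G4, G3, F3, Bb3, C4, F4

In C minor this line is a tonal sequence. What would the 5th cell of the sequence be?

Eb3 D3 G3 Ab3 D4

Unit = 5 notes; the statements start on Bb3, Ab3, G3, moving down a 2nd each time.
Continuing the starts: F3 → Eb3.
From Eb3 the diatonic shape gives Eb3 D3 G3 Ab3 D4.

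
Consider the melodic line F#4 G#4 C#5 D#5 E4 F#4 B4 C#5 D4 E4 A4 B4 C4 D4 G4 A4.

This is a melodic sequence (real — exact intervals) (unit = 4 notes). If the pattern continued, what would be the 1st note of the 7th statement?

Gb3

The unit is 4 notes. Position-1 pitches of the 4 shown cells: F#4, E4, D4, C4.
Carrying that down a 2nd forward: Bb3 → Ab3 → Gb3.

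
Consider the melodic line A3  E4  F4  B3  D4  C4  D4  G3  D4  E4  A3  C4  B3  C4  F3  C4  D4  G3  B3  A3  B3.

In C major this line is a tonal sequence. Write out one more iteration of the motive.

With a 7-note motive the entries are A3, G3, F3, each down a 2nd from the previous.
Statement 4 starts on E3 and keeps the same diatonic contour: E3 B3 C4 F3 A3 G3 A3.

E3 B3 C4 F3 A3 G3 A3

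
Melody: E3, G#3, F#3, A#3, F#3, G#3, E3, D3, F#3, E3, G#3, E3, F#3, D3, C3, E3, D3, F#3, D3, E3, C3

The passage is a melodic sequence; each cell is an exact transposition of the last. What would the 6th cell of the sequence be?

The 7-note cells begin on E3, D3, C3 — each down a 2nd from the last.
Extending down a 2nd: Bb2 → Ab2 → Gb2.
From Gb2 the exact shape gives Gb2 Bb2 Ab2 C3 Ab2 Bb2 Gb2.

Gb2 Bb2 Ab2 C3 Ab2 Bb2 Gb2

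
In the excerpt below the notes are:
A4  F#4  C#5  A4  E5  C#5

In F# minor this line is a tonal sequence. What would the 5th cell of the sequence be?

B5 G#5

Unit = 2 notes; the statements start on A4, C#5, E5, moving up a 3rd each time.
Carrying on: G#5 → B5.
From B5 the diatonic shape gives B5 G#5.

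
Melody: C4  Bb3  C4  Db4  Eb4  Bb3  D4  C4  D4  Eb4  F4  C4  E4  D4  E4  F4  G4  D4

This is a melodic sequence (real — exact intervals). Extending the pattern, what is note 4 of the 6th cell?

B4

Grouping in 6s, the 4th note of each cell is Db4, Eb4, F4.
Each moves up a 2nd. Continuing: G4 → A4 → B4.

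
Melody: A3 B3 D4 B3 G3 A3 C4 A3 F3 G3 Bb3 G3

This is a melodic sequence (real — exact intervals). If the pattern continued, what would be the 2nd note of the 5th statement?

With 4-note cells, note 2 of each statement runs B3, A3, G3.
Extending down a 2nd: F3 → Eb3.

Eb3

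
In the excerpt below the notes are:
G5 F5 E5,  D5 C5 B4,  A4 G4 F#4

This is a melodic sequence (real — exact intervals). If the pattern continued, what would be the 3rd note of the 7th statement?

The unit is 3 notes. Position-3 pitches of the 3 shown cells: E5, B4, F#4.
Each moves down a 4th. Continuing: C#4 → G#3 → D#3 → A#2.

A#2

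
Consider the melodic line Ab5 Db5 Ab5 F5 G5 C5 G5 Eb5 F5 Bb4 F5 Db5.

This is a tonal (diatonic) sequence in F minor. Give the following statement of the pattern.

With a 4-note motive the entries are Ab5, G5, F5, each down a 2nd from the previous.
From Eb5 the diatonic shape gives Eb5 Ab4 Eb5 C5.

Eb5 Ab4 Eb5 C5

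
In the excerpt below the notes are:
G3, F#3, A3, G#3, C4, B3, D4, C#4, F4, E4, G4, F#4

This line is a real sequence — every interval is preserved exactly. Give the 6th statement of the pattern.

Ab5 G5 Bb5 A5

Unit = 4 notes; the statements start on G3, C4, F4, moving up a 4th each time.
Carrying on: Bb4 → Eb5 → Ab5.
Statement 6 starts on Ab5 and keeps the same exact contour: Ab5 G5 Bb5 A5.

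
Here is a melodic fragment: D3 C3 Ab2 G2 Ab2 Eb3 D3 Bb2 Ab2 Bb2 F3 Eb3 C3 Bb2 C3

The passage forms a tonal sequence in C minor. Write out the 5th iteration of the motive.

The 5-note cells begin on D3, Eb3, F3 — each up a 2nd from the last.
Continuing the starts: G3 → Ab3.
So cell 5 is Ab3 G3 Eb3 D3 Eb3.

Ab3 G3 Eb3 D3 Eb3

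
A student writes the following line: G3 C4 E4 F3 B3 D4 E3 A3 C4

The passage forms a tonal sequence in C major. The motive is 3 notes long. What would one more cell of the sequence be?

Taking 3-note groups, the heads are G3, F3, E3: the pattern moves down a 2nd.
From D3 the diatonic shape gives D3 G3 B3.

D3 G3 B3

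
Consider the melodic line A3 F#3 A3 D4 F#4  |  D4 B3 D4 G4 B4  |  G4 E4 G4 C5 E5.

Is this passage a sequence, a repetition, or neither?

sequence

Each 5-note cell is the previous one transposed up a 4th.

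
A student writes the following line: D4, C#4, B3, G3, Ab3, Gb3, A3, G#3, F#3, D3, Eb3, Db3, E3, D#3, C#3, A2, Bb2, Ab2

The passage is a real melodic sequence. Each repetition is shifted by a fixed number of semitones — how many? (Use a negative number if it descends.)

Unit = 6 notes; the statements start on D4, A3, E3, moving down a 4th each time.
D4→A3 is 57 − 62 = -5 semitones.

-5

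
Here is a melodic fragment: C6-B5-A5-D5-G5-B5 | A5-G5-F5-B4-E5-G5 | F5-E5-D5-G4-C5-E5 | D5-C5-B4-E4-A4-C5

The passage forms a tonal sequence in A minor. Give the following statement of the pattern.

With a 6-note motive the entries are C6, A5, F5, D5, each down a 3rd from the previous.
So cell 5 is B4 A4 G4 C4 F4 A4.

B4 A4 G4 C4 F4 A4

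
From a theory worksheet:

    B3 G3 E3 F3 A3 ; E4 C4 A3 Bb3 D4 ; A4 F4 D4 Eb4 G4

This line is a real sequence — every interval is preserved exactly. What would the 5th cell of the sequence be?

G5 Eb5 C5 Db5 F5

Unit = 5 notes; the statements start on B3, E4, A4, moving up a 4th each time.
Extending up a 4th: D5 → G5.
Statement 5 starts on G5 and keeps the same exact contour: G5 Eb5 C5 Db5 F5.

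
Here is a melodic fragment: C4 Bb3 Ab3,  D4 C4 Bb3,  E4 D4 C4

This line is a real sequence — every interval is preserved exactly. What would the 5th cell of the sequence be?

G#4 F#4 E4

Taking 3-note groups, the heads are C4, D4, E4: the pattern moves up a 2nd.
Extending up a 2nd: F#4 → G#4.
Statement 5 starts on G#4 and keeps the same exact contour: G#4 F#4 E4.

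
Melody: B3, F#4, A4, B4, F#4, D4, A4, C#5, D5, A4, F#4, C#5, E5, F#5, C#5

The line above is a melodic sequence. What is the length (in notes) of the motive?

5

There are 15 notes; a 5-note unit gives 3 cells:
B3 F#4 A4 B4 F#4 | D4 A4 C#5 D5 A4 | F#4 C#5 E5 F#5 C#5
Every group is a transposition up a 3rd of the one before; no shorter unit works.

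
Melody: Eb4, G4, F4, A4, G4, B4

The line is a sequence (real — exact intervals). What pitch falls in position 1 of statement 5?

The unit is 2 notes. Position-1 pitches of the 3 shown cells: Eb4, F4, G4.
Each moves up a 2nd. Continuing: A4 → B4.

B4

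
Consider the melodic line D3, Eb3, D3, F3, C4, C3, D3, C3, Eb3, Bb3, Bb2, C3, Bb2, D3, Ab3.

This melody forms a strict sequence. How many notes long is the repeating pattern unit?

5

15 notes total. Splitting into 3 groups of 5:
D3 Eb3 D3 F3 C4 | C3 D3 C3 Eb3 Bb3 | Bb2 C3 Bb2 D3 Ab3
Every group is a transposition down a 2nd of the one before; no shorter unit works.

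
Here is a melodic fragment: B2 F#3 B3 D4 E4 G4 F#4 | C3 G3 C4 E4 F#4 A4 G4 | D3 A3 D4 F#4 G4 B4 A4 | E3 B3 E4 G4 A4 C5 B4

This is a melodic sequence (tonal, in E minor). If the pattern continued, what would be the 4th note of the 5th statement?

With 7-note cells, note 4 of each statement runs D4, E4, F#4, G4.
Each moves up a 2nd; the next is A4.

A4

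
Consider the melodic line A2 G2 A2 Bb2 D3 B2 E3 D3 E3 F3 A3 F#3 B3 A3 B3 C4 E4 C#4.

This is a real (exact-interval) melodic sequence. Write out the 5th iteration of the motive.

C#5 B4 C#5 D5 F#5 D#5

Taking 6-note groups, the heads are A2, E3, B3: the pattern moves up a 5th.
Extending up a 5th: F#4 → C#5.
So cell 5 is C#5 B4 C#5 D5 F#5 D#5.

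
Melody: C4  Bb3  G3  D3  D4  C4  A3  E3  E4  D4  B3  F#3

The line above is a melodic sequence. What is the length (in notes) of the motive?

4

12 notes total. Splitting into 3 groups of 4:
C4 Bb3 G3 D3 | D4 C4 A3 E3 | E4 D4 B3 F#3
That's a consistent up a 2nd shift per cell, and no other grouping gives one.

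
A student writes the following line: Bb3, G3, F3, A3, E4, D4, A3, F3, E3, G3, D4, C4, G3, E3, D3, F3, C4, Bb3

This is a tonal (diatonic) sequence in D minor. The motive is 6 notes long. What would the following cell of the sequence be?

Taking 6-note groups, the heads are Bb3, A3, G3: the pattern moves down a 2nd.
Statement 4 starts on F3 and keeps the same diatonic contour: F3 D3 C3 E3 Bb3 A3.

F3 D3 C3 E3 Bb3 A3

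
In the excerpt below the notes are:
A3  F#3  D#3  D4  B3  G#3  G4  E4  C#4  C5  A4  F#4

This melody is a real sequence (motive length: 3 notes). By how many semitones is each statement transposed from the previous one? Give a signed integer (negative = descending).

5

The 3-note cells begin on A3, D4, G4, C5 — each up a 4th from the last.
Counting half-steps from A3 to D4: 5.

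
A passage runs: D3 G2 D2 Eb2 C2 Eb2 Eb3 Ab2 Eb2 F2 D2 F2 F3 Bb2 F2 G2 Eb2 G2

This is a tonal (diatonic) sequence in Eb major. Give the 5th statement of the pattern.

Taking 6-note groups, the heads are D3, Eb3, F3: the pattern moves up a 2nd.
Carrying on: G3 → Ab3.
Statement 5 starts on Ab3 and keeps the same diatonic contour: Ab3 D3 Ab2 Bb2 G2 Bb2.

Ab3 D3 Ab2 Bb2 G2 Bb2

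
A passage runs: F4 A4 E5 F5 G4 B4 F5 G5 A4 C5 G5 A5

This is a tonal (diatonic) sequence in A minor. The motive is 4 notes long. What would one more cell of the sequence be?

Unit = 4 notes; the statements start on F4, G4, A4, moving up a 2nd each time.
So cell 4 is B4 D5 A5 B5.

B4 D5 A5 B5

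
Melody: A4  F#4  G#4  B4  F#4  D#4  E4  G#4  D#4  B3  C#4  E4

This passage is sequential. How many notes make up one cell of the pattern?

There are 12 notes; a 4-note unit gives 3 cells:
A4 F#4 G#4 B4 | F#4 D#4 E4 G#4 | D#4 B3 C#4 E4
That's a consistent down a 3rd shift per cell, and no other grouping gives one.

4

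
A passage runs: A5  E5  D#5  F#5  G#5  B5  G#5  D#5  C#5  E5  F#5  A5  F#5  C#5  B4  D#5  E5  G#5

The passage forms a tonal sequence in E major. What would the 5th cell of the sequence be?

Taking 6-note groups, the heads are A5, G#5, F#5: the pattern moves down a 2nd.
Carrying on: E5 → D#5.
From D#5 the diatonic shape gives D#5 A4 G#4 B4 C#5 E5.

D#5 A4 G#4 B4 C#5 E5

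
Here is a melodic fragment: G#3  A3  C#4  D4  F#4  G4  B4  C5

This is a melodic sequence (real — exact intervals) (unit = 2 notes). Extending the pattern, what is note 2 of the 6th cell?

Bb5

With 2-note cells, note 2 of each statement runs A3, D4, G4, C5.
Extending up a 4th: F5 → Bb5.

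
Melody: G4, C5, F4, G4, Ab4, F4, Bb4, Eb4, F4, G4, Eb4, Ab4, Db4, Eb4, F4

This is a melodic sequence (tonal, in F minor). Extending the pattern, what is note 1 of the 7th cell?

The unit is 5 notes. Position-1 pitches of the 3 shown cells: G4, F4, Eb4.
Extending down a 2nd: Db4 → C4 → Bb3 → Ab3.

Ab3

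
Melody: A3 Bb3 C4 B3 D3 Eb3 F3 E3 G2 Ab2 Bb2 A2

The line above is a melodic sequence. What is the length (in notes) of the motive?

4

12 notes total. Splitting into 3 groups of 4:
A3 Bb3 C4 B3 | D3 Eb3 F3 E3 | G2 Ab2 Bb2 A2
That's a consistent down a 5th shift per cell, and no other grouping gives one.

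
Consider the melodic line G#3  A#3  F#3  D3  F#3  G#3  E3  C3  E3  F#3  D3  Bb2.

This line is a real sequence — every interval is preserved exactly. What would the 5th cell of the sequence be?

The 4-note cells begin on G#3, F#3, E3 — each down a 2nd from the last.
Carrying on: D3 → C3.
So cell 5 is C3 D3 Bb2 Gb2.

C3 D3 Bb2 Gb2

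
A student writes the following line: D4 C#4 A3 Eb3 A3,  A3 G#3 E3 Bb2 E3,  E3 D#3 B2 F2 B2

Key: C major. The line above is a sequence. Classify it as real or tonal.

Each cell has the same semitone pattern (-1, -4, -6, 6) — intervals are preserved exactly.
And C#4 lies outside C major, so the sequence is real rather than tonal.

real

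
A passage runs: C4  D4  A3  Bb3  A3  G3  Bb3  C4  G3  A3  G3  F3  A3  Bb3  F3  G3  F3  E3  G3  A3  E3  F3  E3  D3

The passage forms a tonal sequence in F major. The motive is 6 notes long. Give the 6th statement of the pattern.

Taking 6-note groups, the heads are C4, Bb3, A3, G3: the pattern moves down a 2nd.
Carrying on: F3 → E3.
Statement 6 starts on E3 and keeps the same diatonic contour: E3 F3 C3 D3 C3 Bb2.

E3 F3 C3 D3 C3 Bb2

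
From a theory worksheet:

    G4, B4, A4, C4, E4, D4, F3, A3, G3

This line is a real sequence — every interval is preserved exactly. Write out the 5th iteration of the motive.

Eb2 G2 F2

With a 3-note motive the entries are G4, C4, F3, each down a 5th from the previous.
Extending down a 5th: Bb2 → Eb2.
Statement 5 starts on Eb2 and keeps the same exact contour: Eb2 G2 F2.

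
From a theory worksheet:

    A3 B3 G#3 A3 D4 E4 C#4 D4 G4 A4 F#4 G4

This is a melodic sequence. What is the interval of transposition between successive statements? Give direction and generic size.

up a 4th

The 4-note cells begin on A3, D4, G4 — each up a 4th from the last.
A3 to D4 is up a 4th.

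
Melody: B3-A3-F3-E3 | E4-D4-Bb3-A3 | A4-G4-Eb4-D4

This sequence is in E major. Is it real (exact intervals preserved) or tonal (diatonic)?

Each cell has the same semitone pattern (-2, -4, -1) — intervals are preserved exactly.
And F3 lies outside E major, so the sequence is real rather than tonal.

real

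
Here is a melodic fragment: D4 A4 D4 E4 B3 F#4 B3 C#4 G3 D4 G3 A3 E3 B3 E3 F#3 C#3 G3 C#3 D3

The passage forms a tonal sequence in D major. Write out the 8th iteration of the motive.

With a 4-note motive the entries are D4, B3, G3, E3, C#3, each down a 3rd from the previous.
Continuing the starts: A2 → F#2 → D2.
Statement 8 starts on D2 and keeps the same diatonic contour: D2 A2 D2 E2.

D2 A2 D2 E2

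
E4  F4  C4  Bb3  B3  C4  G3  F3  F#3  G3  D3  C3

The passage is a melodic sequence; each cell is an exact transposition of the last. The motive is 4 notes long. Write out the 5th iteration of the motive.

G#2 A2 E2 D2

Unit = 4 notes; the statements start on E4, B3, F#3, moving down a 4th each time.
Carrying on: C#3 → G#2.
From G#2 the exact shape gives G#2 A2 E2 D2.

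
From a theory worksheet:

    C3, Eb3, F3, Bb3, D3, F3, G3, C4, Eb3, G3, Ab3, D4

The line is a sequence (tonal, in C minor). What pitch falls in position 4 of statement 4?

Eb4

With 4-note cells, note 4 of each statement runs Bb3, C4, D4.
Each moves up a 2nd; the next is Eb4.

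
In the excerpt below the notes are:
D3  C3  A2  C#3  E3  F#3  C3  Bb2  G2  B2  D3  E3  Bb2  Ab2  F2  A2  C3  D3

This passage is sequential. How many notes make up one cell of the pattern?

6

Try groups of 6 (3 cells in 18 notes):
D3 C3 A2 C#3 E3 F#3 | C3 Bb2 G2 B2 D3 E3 | Bb2 Ab2 F2 A2 C3 D3
Every group is a transposition down a 2nd of the one before; no shorter unit works.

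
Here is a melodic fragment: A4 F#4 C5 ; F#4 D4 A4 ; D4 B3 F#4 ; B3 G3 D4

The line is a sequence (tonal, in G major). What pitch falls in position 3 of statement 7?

E3

The unit is 3 notes. Position-3 pitches of the 4 shown cells: C5, A4, F#4, D4.
Carrying that down a 3rd forward: B3 → G3 → E3.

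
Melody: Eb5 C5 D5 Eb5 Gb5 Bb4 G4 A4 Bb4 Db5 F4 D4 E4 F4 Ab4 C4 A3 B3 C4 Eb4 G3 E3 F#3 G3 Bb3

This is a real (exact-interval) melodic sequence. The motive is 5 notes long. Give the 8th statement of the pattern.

Unit = 5 notes; the statements start on Eb5, Bb4, F4, C4, G3, moving down a 4th each time.
Extending down a 4th: D3 → A2 → E2.
From E2 the exact shape gives E2 C#2 D#2 E2 G2.

E2 C#2 D#2 E2 G2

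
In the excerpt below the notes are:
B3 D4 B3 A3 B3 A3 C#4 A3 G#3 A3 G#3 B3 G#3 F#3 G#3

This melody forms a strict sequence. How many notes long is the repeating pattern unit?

15 notes total. Splitting into 3 groups of 5:
B3 D4 B3 A3 B3 | A3 C#4 A3 G#3 A3 | G#3 B3 G#3 F#3 G#3
Every group is a transposition down a 2nd of the one before; no shorter unit works.

5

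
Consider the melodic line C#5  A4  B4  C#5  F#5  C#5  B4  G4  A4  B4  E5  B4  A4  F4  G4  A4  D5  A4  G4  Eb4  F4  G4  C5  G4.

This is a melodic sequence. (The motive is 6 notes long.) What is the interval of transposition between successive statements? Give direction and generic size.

down a 2nd

Unit = 6 notes; the statements start on C#5, B4, A4, G4, moving down a 2nd each time.
From C#5 to B4: down a 2nd.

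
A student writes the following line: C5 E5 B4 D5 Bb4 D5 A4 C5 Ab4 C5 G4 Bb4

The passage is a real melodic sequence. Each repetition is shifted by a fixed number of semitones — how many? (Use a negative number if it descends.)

Unit = 4 notes; the statements start on C5, Bb4, Ab4, moving down a 2nd each time.
C5 to Bb4 spans -2 semitones.

-2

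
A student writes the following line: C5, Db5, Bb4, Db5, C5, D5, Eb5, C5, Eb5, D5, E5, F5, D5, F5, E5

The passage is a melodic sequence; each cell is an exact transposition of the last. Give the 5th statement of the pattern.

With a 5-note motive the entries are C5, D5, E5, each up a 2nd from the previous.
Carrying on: F#5 → G#5.
So cell 5 is G#5 A5 F#5 A5 G#5.

G#5 A5 F#5 A5 G#5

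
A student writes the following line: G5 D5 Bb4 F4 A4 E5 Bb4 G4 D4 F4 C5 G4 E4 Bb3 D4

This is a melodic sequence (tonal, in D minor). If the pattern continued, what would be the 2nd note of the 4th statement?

The unit is 5 notes. Position-2 pitches of the 3 shown cells: D5, Bb4, G4.
From G4, down a 3rd gives E4.

E4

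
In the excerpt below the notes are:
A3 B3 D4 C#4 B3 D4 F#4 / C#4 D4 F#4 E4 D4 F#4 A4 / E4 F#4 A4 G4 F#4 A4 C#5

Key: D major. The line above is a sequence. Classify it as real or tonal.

tonal

Every note is diatonic to D major.
Cell 1 has +2 semitones from note 1 to 2, but cell 2 has +1 — the interval quality changes while the contour stays the same, which is the hallmark of a tonal sequence.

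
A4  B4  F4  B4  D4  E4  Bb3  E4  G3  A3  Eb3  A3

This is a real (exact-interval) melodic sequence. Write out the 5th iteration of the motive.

F2 G2 Db2 G2

The 4-note cells begin on A4, D4, G3 — each down a 5th from the last.
Extending down a 5th: C3 → F2.
So cell 5 is F2 G2 Db2 G2.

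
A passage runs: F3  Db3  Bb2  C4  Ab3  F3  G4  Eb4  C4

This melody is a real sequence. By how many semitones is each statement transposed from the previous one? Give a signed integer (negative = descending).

7

With a 3-note motive the entries are F3, C4, G4, each up a 5th from the previous.
F3→C4 is 60 − 53 = 7 semitones.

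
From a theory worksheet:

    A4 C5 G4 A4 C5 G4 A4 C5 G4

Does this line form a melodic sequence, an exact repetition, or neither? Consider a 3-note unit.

repetition

Each 3-note cell is identical (A4 C5 G4), restated at the same pitch.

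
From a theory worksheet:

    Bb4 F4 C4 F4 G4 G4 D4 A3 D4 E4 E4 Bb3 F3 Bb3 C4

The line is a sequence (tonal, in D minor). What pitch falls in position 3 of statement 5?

Bb2

With 5-note cells, note 3 of each statement runs C4, A3, F3.
Extending down a 3rd: D3 → Bb2.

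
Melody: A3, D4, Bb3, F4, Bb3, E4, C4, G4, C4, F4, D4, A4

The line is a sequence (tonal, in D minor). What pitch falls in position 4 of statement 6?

Grouping in 4s, the 4th note of each cell is F4, G4, A4.
Each moves up a 2nd. Continuing: Bb4 → C5 → D5.

D5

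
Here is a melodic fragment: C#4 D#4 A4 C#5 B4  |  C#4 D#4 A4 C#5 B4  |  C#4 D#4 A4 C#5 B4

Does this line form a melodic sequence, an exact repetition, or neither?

repetition

Each 5-note cell is identical (C#4 D#4 A4 C#5 B4), restated at the same pitch.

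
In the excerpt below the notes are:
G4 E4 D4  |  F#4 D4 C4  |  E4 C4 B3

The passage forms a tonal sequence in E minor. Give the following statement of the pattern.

With a 3-note motive the entries are G4, F#4, E4, each down a 2nd from the previous.
So cell 4 is D4 B3 A3.

D4 B3 A3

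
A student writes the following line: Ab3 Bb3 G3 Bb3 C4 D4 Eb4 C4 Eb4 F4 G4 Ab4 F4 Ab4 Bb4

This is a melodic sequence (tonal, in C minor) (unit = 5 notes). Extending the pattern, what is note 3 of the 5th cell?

With 5-note cells, note 3 of each statement runs G3, C4, F4.
Extending up a 4th: Bb4 → Eb5.

Eb5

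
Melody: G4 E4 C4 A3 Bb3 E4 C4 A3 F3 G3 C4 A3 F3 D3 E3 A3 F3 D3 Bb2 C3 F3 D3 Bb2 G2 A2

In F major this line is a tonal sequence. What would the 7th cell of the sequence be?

Bb2 G2 E2 C2 D2

With a 5-note motive the entries are G4, E4, C4, A3, F3, each down a 3rd from the previous.
Carrying on: D3 → Bb2.
Statement 7 starts on Bb2 and keeps the same diatonic contour: Bb2 G2 E2 C2 D2.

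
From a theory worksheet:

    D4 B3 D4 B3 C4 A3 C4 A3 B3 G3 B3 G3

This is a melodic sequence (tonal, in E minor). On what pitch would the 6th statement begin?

Unit = 4 notes; the statements start on D4, C4, B3, moving down a 2nd each time.
Continuing: A3 → G3 → F#3. Statement 6 starts on F#3.

F#3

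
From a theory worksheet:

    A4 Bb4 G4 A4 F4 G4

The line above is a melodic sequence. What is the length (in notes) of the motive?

6 notes total. Splitting into 3 groups of 2:
A4 Bb4 | G4 A4 | F4 G4
Every group is a transposition down a 2nd of the one before; no shorter unit works.

2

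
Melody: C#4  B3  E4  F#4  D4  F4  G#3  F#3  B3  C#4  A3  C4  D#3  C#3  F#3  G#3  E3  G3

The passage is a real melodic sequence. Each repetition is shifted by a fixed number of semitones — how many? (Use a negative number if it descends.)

-5

Unit = 6 notes; the statements start on C#4, G#3, D#3, moving down a 4th each time.
Counting half-steps from C#4 to G#3: -5.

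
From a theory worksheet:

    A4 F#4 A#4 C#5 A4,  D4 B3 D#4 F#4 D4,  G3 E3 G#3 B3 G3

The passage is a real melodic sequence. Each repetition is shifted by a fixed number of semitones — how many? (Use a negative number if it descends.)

-7

The 5-note cells begin on A4, D4, G3 — each down a 5th from the last.
A4→D4 is 62 − 69 = -7 semitones.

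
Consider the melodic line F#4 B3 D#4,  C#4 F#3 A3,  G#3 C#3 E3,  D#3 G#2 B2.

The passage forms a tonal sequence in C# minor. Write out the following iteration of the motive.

With a 3-note motive the entries are F#4, C#4, G#3, D#3, each down a 4th from the previous.
So cell 5 is A2 D#2 F#2.

A2 D#2 F#2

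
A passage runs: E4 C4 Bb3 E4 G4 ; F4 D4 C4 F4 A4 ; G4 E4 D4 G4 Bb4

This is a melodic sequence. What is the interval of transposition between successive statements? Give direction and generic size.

The 5-note cells begin on E4, F4, G4 — each up a 2nd from the last.
E4 to F4 is up a 2nd.

up a 2nd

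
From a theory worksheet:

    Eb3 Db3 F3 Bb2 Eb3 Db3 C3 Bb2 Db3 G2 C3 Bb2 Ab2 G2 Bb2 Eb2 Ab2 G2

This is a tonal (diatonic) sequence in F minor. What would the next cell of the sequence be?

Taking 6-note groups, the heads are Eb3, C3, Ab2: the pattern moves down a 3rd.
Statement 4 starts on F2 and keeps the same diatonic contour: F2 Eb2 G2 C2 F2 Eb2.

F2 Eb2 G2 C2 F2 Eb2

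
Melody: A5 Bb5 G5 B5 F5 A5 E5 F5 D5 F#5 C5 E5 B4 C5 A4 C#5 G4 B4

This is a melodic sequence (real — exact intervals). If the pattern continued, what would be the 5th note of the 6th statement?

The unit is 6 notes. Position-5 pitches of the 3 shown cells: F5, C5, G4.
Each moves down a 4th. Continuing: D4 → A3 → E3.

E3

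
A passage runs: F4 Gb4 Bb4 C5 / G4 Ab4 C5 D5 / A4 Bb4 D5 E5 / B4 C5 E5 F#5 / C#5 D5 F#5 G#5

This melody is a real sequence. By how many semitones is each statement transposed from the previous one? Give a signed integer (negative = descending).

With a 4-note motive the entries are F4, G4, A4, B4, C#5, each up a 2nd from the previous.
Counting half-steps from F4 to G4: 2.

2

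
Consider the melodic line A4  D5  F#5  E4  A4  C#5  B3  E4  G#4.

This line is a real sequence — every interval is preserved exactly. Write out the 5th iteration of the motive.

With a 3-note motive the entries are A4, E4, B3, each down a 4th from the previous.
Extending down a 4th: F#3 → C#3.
So cell 5 is C#3 F#3 A#3.

C#3 F#3 A#3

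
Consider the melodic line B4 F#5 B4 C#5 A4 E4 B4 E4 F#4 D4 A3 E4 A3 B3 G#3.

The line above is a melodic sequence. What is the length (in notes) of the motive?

Try groups of 5 (3 cells in 15 notes):
B4 F#5 B4 C#5 A4 | E4 B4 E4 F#4 D4 | A3 E4 A3 B3 G#3
That's a consistent down a 5th shift per cell, and no other grouping gives one.

5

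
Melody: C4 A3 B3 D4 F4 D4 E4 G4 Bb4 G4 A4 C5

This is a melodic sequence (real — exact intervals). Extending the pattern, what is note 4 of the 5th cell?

Grouping in 4s, the 4th note of each cell is D4, G4, C5.
Each moves up a 4th. Continuing: F5 → Bb5.

Bb5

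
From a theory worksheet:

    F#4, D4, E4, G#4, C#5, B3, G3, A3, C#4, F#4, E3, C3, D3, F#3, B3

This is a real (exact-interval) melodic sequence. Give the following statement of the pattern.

A2 F2 G2 B2 E3

The 5-note cells begin on F#4, B3, E3 — each down a 5th from the last.
So cell 4 is A2 F2 G2 B2 E3.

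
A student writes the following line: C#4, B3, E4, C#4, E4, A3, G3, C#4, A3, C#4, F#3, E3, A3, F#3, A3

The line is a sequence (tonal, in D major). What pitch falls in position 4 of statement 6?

With 5-note cells, note 4 of each statement runs C#4, A3, F#3.
Carrying that down a 3rd forward: D3 → B2 → G2.

G2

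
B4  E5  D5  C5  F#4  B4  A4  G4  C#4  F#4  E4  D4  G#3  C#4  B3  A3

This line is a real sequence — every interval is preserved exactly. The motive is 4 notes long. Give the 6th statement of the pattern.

A#2 D#3 C#3 B2

Taking 4-note groups, the heads are B4, F#4, C#4, G#3: the pattern moves down a 4th.
Carrying on: D#3 → A#2.
So cell 6 is A#2 D#3 C#3 B2.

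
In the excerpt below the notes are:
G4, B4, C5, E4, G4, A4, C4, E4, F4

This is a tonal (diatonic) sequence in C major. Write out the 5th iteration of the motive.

F3 A3 B3

Taking 3-note groups, the heads are G4, E4, C4: the pattern moves down a 3rd.
Extending down a 3rd: A3 → F3.
So cell 5 is F3 A3 B3.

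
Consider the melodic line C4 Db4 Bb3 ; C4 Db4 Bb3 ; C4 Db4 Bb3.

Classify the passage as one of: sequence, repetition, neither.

Each 3-note cell is identical (C4 Db4 Bb3), restated at the same pitch.

repetition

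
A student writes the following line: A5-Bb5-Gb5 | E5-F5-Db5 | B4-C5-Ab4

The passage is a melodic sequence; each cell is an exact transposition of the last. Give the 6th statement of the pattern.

The 3-note cells begin on A5, E5, B4 — each down a 4th from the last.
Carrying on: F#4 → C#4 → G#3.
So cell 6 is G#3 A3 F3.

G#3 A3 F3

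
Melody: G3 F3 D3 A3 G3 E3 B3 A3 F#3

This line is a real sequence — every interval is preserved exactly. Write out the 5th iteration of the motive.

The 3-note cells begin on G3, A3, B3 — each up a 2nd from the last.
Carrying on: C#4 → D#4.
So cell 5 is D#4 C#4 A#3.

D#4 C#4 A#3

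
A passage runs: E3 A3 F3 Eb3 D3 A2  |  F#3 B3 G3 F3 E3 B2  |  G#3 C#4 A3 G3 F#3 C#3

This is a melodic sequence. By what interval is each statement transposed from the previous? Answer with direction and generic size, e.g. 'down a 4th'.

up a 2nd

With a 6-note motive the entries are E3, F#3, G#3, each up a 2nd from the previous.
E3 to F#3 is up a 2nd.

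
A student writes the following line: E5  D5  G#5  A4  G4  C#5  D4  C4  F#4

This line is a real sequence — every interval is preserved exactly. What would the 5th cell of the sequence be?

Unit = 3 notes; the statements start on E5, A4, D4, moving down a 5th each time.
Carrying on: G3 → C3.
From C3 the exact shape gives C3 Bb2 E3.

C3 Bb2 E3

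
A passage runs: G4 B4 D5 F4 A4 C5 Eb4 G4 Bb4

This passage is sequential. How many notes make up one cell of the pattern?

3

There are 9 notes; a 3-note unit gives 3 cells:
G4 B4 D5 | F4 A4 C5 | Eb4 G4 Bb4
Every group is a transposition down a 2nd of the one before; no shorter unit works.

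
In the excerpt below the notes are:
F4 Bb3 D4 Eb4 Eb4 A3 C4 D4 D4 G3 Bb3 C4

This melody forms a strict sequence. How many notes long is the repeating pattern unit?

Try groups of 4 (3 cells in 12 notes):
F4 Bb3 D4 Eb4 | Eb4 A3 C4 D4 | D4 G3 Bb3 C4
That's a consistent down a 2nd shift per cell, and no other grouping gives one.

4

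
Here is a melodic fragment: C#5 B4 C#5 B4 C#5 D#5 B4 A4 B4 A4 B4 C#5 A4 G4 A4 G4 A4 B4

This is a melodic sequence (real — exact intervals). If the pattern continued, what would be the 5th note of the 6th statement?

Eb4

Grouping in 6s, the 5th note of each cell is C#5, B4, A4.
Extending down a 2nd: G4 → F4 → Eb4.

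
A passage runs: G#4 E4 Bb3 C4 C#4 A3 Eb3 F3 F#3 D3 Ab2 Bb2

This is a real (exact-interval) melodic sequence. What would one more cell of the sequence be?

B2 G2 Db2 Eb2

With a 4-note motive the entries are G#4, C#4, F#3, each down a 5th from the previous.
Statement 4 starts on B2 and keeps the same exact contour: B2 G2 Db2 Eb2.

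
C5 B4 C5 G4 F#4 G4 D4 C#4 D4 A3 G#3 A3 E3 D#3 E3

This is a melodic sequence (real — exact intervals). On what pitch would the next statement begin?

B2

Taking 3-note groups, the heads are C5, G4, D4, A3, E3: the pattern moves down a 4th.
One more step down a 4th gives B2.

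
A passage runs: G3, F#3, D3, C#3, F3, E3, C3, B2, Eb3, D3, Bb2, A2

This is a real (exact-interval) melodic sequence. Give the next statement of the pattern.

Db3 C3 Ab2 G2

The 4-note cells begin on G3, F3, Eb3 — each down a 2nd from the last.
Statement 4 starts on Db3 and keeps the same exact contour: Db3 C3 Ab2 G2.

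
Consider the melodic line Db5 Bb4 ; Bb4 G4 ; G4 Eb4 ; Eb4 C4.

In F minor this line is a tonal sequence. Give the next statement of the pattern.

The 2-note cells begin on Db5, Bb4, G4, Eb4 — each down a 3rd from the last.
From C4 the diatonic shape gives C4 Ab3.

C4 Ab3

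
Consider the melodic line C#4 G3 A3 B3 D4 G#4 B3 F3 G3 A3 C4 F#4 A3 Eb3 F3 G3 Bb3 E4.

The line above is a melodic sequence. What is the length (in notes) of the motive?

6

18 notes total. Splitting into 3 groups of 6:
C#4 G3 A3 B3 D4 G#4 | B3 F3 G3 A3 C4 F#4 | A3 Eb3 F3 G3 Bb3 E4
Every group is a transposition down a 2nd of the one before; no shorter unit works.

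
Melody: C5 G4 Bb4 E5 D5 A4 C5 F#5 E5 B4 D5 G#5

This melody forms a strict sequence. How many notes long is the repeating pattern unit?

Try groups of 4 (3 cells in 12 notes):
C5 G4 Bb4 E5 | D5 A4 C5 F#5 | E5 B4 D5 G#5
That's a consistent up a 2nd shift per cell, and no other grouping gives one.

4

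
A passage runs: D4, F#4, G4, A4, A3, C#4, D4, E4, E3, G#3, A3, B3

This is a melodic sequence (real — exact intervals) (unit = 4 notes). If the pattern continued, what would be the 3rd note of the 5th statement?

Grouping in 4s, the 3rd note of each cell is G4, D4, A3.
Carrying that down a 4th forward: E3 → B2.

B2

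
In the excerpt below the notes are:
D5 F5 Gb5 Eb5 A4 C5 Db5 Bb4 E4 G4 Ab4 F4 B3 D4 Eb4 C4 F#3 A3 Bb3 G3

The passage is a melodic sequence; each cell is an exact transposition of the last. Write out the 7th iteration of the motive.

Taking 4-note groups, the heads are D5, A4, E4, B3, F#3: the pattern moves down a 4th.
Extending down a 4th: C#3 → G#2.
So cell 7 is G#2 B2 C3 A2.

G#2 B2 C3 A2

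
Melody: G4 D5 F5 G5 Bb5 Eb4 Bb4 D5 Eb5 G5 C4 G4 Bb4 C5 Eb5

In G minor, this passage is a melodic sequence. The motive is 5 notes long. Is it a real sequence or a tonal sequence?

Every note is diatonic to G minor.
Cell 1 has +3 semitones from note 2 to 3, but cell 2 has +4 — the interval quality changes while the contour stays the same, which is the hallmark of a tonal sequence.

tonal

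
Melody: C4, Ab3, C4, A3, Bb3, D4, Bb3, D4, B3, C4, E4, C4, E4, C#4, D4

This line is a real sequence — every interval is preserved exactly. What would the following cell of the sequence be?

Taking 5-note groups, the heads are C4, D4, E4: the pattern moves up a 2nd.
From F#4 the exact shape gives F#4 D4 F#4 D#4 E4.

F#4 D4 F#4 D#4 E4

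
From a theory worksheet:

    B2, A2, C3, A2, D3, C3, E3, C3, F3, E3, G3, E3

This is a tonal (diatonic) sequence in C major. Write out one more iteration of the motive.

A3 G3 B3 G3

Unit = 4 notes; the statements start on B2, D3, F3, moving up a 3rd each time.
Statement 4 starts on A3 and keeps the same diatonic contour: A3 G3 B3 G3.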